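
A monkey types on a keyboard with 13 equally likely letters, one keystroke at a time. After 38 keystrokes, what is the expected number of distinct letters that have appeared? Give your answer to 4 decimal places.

For each letter, P(seen in 38 keystrokes) = 1 - (12/13)^38 = 0.95224.
By linearity of expectation, E[distinct seen] = 13·(1 - (12/13)^38) = 12.37915.

12.3792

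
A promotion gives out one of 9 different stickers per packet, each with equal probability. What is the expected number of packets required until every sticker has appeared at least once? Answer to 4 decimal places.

Split into phases: going from k distinct to k+1 distinct takes on average 9/(9-k) packets.
E[T] = 9/9 + 9/8 + 9/7 + ... + 9/2 + 9/1 = 9·H_{9}.
H_{9} = 2.82897, so E[T] = 25.46071.

25.4607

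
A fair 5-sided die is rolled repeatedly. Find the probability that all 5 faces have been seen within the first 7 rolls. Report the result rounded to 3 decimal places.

By inclusion–exclusion over which faces are missing,
P(all seen) = Σ_{j=0}^{5} (-1)^j C(5,j)((5-j)/5)^7
= 1.0000 - 1.0486 + 0.2799 - 0.0164 + 0.0001 - 0.0000
= 0.2150.

0.215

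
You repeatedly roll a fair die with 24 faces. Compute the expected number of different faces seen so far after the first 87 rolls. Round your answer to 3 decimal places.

23.408

For each face, P(seen in 87 rolls) = 1 - (23/24)^87 = 0.9753.
By linearity of expectation, E[distinct seen] = 24·(1 - (23/24)^87) = 23.4082.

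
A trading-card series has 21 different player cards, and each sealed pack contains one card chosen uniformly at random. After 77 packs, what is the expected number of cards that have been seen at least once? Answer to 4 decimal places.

20.5095

For each card, P(seen in 77 packs) = 1 - (20/21)^77 = 0.97664.
By linearity of expectation, E[distinct seen] = 21·(1 - (20/21)^77) = 20.50950.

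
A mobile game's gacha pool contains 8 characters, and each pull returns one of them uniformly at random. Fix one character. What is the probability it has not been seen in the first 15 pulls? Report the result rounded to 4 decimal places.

0.1349

On each pull the fixed character fails to appear with probability 7/8.
P(still missing after 15) = (7/8)^15 = 0.13493.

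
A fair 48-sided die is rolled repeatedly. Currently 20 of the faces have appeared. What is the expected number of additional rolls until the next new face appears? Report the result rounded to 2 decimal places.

1.71

The number of rolls until the next new face is geometric with success probability 28/48, so its mean is 48/28.
E = 48/28 = 1.714.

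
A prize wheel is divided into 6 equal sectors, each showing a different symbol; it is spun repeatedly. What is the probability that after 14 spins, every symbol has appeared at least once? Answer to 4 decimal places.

0.5828

Let A_i be the event that symbol i is missing after 14 spins. By inclusion–exclusion on the A_i,
P(all seen) = Σ_{j=0}^{6} (-1)^j C(6,j)((6-j)/6)^14
= 1.00000 - 0.46732 + 0.05138 - 0.00122 + 0.00000 - 0.00000 + 0.00000
= 0.58285.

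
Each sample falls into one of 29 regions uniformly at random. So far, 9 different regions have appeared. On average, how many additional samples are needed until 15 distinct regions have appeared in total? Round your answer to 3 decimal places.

10.039

With k distinct regions already seen, the next new one takes an expected 29/(29-k) samples.
Sum over k = 9,...,14: E = 29/20 + 29/19 + 29/18 + 29/17 + 29/16 + 29/15 = 10.0391.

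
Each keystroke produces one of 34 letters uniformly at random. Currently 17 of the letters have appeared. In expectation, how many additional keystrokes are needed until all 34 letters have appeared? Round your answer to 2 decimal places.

From k distinct to k+1 distinct takes on average 34/(34-k) keystrokes.
Sum over k = 17,...,33: E = 34/17 + 34/16 + 34/15 + ... + 34/2 + 34/1 = 116.945.

116.94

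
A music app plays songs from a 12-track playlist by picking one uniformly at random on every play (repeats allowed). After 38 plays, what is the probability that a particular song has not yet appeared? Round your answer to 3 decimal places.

On each play the fixed song fails to appear with probability 11/12.
P(still missing after 38) = (11/12)^38 = 0.0366.

0.037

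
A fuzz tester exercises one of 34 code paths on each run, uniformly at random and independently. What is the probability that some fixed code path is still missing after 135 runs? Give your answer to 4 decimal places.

Each run misses the fixed code path with probability (34-1)/34 = 33/34, independently.
P(still missing after 135) = (33/34)^135 = 0.01777.

0.0178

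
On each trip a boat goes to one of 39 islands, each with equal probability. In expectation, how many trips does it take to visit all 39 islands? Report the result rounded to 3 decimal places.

165.888

Split into phases: going from k distinct to k+1 distinct takes on average 39/(39-k) trips.
E[T] = 39/39 + 39/38 + 39/37 + ... + 39/2 + 39/1 = 39·H_{39}.
H_{39} = 4.2535, so E[T] = 165.8882.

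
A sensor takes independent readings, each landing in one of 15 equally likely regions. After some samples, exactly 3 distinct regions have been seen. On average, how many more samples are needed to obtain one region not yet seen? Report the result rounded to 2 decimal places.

The number of samples until the next new region is geometric with success probability 12/15, so its mean is 15/12.
E = 15/12 = 1.250.

1.25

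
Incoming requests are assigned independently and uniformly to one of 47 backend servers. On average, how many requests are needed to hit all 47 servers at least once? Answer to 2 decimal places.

208.58

Split into phases: going from k distinct to k+1 distinct takes on average 47/(47-k) requests.
E[T] = 47/47 + 47/46 + 47/45 + ... + 47/2 + 47/1 = 47·H_{47}.
H_{47} = 4.438, so E[T] = 208.584.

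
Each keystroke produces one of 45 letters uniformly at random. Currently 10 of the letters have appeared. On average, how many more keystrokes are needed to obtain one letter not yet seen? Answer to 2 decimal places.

1.29

Each keystroke yields a new letter with probability (45-10)/45 = 35/45, so the wait is geometric with mean 45/35.
E = 45/35 = 1.286.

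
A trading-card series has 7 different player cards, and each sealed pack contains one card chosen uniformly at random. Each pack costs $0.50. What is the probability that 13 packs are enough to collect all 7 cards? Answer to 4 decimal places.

Let A_i be the event that card i is missing after 13 packs. By inclusion–exclusion on the A_i,
P(all seen) = Σ_{j=0}^{7} (-1)^j C(7,j)((7-j)/7)^13
= 1.00000 - 0.94360 + 0.26458 - 0.02424 + 0.00058 - 0.00000 + 0.00000 - 0.00000
= 0.29731.

0.2973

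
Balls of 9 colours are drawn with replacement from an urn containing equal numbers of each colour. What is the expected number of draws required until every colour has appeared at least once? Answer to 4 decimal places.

25.4607

Split into phases: going from k distinct to k+1 distinct takes on average 9/(9-k) draws.
E[T] = 9/9 + 9/8 + 9/7 + ... + 9/2 + 9/1 = 9·H_{9}.
H_{9} = 2.82897, so E[T] = 25.46071.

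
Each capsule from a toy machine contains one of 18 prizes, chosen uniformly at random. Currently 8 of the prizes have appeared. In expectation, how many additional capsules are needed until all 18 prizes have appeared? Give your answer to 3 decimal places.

The wait to go from k to k+1 distinct prizes is geometric with mean 18/(18-k).
Sum over k = 8,...,17: E = 18/10 + 18/9 + 18/8 + ... + 18/2 + 18/1 = 52.7214.

52.721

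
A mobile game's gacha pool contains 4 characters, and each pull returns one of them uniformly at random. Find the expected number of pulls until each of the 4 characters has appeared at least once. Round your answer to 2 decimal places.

8.33

Split into phases: going from k distinct to k+1 distinct takes on average 4/(4-k) pulls.
E[T] = 4/4 + 4/3 + 4/2 + 4/1 = 4·H_{4}.
H_{4} = 2.083, so E[T] = 8.333.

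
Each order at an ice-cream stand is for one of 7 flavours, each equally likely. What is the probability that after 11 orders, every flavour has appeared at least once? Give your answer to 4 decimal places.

Let A_i be the event that flavour i is missing after 11 orders. By inclusion–exclusion on the A_i,
P(all seen) = Σ_{j=0}^{7} (-1)^j C(7,j)((7-j)/7)^11
= 1.00000 - 1.28435 + 0.51857 - 0.07424 + 0.00314 - 0.00002 + 0.00000 - 0.00000
= 0.16310.

0.1631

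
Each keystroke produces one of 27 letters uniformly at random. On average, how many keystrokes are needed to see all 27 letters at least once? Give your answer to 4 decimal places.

105.0693

The wait to go from k to k+1 distinct letters is geometric with mean 27/(27-k).
E[T] = 27/27 + 27/26 + 27/25 + ... + 27/2 + 27/1 = 27·H_{27}.
H_{27} = 3.89146, so E[T] = 105.06933.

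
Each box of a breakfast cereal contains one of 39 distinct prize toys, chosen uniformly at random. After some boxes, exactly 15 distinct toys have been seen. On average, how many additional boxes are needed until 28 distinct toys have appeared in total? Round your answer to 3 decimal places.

29.487

With k distinct toys already seen, the next new one takes an expected 39/(39-k) boxes.
Sum over k = 15,...,27: E = 39/24 + 39/23 + 39/22 + ... + 39/13 + 39/12 = 29.4872.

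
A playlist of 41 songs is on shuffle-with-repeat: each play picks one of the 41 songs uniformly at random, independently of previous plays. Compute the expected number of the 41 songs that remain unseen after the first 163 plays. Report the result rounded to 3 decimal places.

For each song, P(unseen after 163) = (40/41)^163 = 0.0179.
By linearity of expectation, E[unseen] = 41·(40/41)^163 = 0.7325.

0.732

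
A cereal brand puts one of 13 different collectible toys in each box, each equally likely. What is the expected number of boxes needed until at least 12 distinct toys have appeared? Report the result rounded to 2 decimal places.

28.34

Going from k to k+1 distinct takes a geometric number of boxes with mean 13/(13-k).
Sum over k = 0,...,11: E = 13/13 + 13/12 + 13/11 + ... + 13/3 + 13/2 = 28.342.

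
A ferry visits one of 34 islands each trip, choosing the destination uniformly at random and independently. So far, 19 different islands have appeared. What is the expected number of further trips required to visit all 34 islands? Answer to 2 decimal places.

112.82

From k distinct to k+1 distinct takes on average 34/(34-k) trips.
Sum over k = 19,...,33: E = 34/15 + 34/14 + 34/13 + ... + 34/2 + 34/1 = 112.820.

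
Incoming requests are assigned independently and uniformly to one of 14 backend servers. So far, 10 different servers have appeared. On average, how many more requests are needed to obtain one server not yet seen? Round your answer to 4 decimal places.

3.5000

The number of requests until the next new server is geometric with success probability 4/14, so its mean is 14/4.
E = 14/4 = 3.50000.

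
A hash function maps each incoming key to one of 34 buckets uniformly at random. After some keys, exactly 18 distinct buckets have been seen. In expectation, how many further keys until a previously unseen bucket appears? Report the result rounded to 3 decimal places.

The number of keys until the next new bucket is geometric with success probability 16/34, so its mean is 34/16.
E = 34/16 = 2.1250.

2.125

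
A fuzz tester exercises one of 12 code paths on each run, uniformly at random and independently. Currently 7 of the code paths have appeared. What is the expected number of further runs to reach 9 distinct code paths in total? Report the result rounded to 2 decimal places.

The wait to go from k to k+1 distinct code paths is geometric with mean 12/(12-k).
Sum over k = 7,...,8: E = 12/5 + 12/4 = 5.400.

5.40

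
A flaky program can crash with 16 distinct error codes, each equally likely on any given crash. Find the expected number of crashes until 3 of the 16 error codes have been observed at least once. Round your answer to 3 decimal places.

3.210

With k distinct error codes already seen, the next new one arrives after an expected 16/(16-k) crashes.
Sum over k = 0,...,2: E = 16/16 + 16/15 + 16/14 = 3.2095.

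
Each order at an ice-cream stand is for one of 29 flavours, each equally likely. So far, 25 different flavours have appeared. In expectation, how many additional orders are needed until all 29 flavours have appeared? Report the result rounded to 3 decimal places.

From k distinct to k+1 distinct takes on average 29/(29-k) orders.
Sum over k = 25,...,28: E = 29/4 + 29/3 + 29/2 + 29/1 = 60.4167.

60.417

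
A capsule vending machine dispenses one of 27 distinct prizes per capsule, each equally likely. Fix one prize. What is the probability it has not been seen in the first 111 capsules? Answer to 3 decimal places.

0.015

On each capsule the fixed prize fails to appear with probability 26/27.
P(still missing after 111) = (26/27)^111 = 0.0152.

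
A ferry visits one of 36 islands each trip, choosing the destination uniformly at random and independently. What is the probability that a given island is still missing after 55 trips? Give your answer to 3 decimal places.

On each trip the fixed island fails to appear with probability 35/36.
P(still missing after 55) = (35/36)^55 = 0.2124.

0.212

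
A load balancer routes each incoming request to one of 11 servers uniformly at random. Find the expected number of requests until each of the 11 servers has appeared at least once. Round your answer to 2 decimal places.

After k distinct servers have appeared, the next request gives a new one with probability (11-k)/11, so the expected wait for the (k+1)-th is 11/(11-k).
E[T] = 11/11 + 11/10 + 11/9 + ... + 11/2 + 11/1 = 11·H_{11}.
H_{11} = 3.020, so E[T] = 33.219.

33.22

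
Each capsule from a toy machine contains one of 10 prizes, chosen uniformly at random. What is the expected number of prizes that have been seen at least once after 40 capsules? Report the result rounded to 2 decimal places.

9.85

For each prize, P(seen in 40 capsules) = 1 - (9/10)^40 = 0.985.
By linearity of expectation, E[distinct seen] = 10·(1 - (9/10)^40) = 9.852.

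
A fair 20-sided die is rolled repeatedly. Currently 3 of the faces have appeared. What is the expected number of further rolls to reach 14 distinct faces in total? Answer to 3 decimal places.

From k distinct to k+1 distinct takes on average 20/(20-k) rolls.
Sum over k = 3,...,13: E = 20/17 + 20/16 + 20/15 + ... + 20/8 + 20/7 = 19.7911.

19.791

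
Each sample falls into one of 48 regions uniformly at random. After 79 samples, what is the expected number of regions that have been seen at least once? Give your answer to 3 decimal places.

38.903

For each region, P(seen in 79 samples) = 1 - (47/48)^79 = 0.8105.
By linearity of expectation, E[distinct seen] = 48·(1 - (47/48)^79) = 38.9027.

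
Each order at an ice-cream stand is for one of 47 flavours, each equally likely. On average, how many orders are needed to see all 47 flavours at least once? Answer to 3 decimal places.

The wait to go from k to k+1 distinct flavours is geometric with mean 47/(47-k).
E[T] = 47/47 + 47/46 + 47/45 + ... + 47/2 + 47/1 = 47·H_{47}.
H_{47} = 4.4380, so E[T] = 208.5843.

208.584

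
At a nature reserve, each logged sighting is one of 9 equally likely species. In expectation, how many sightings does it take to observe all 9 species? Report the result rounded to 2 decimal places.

25.46

After k distinct species have appeared, the next sighting gives a new one with probability (9-k)/9, so the expected wait for the (k+1)-th is 9/(9-k).
E[T] = 9/9 + 9/8 + 9/7 + ... + 9/2 + 9/1 = 9·H_{9}.
H_{9} = 2.829, so E[T] = 25.461.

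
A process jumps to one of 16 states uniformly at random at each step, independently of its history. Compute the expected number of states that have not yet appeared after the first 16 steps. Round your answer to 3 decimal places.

5.697

For each state, P(unseen after 16) = (15/16)^16 = 0.3561.
By linearity of expectation, E[unseen] = 16·(15/16)^16 = 5.6972.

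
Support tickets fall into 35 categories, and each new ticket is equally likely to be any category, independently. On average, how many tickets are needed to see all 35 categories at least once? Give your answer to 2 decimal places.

145.14

The wait to go from k to k+1 distinct categories is geometric with mean 35/(35-k).
E[T] = 35/35 + 35/34 + 35/33 + ... + 35/2 + 35/1 = 35·H_{35}.
H_{35} = 4.147, so E[T] = 145.137.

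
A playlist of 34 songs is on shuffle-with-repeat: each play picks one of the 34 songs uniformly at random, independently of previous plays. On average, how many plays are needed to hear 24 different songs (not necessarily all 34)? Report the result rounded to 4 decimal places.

40.4342

Going from k to k+1 distinct takes a geometric number of plays with mean 34/(34-k).
Sum over k = 0,...,23: E = 34/34 + 34/33 + 34/32 + ... + 34/12 + 34/11 = 40.43422.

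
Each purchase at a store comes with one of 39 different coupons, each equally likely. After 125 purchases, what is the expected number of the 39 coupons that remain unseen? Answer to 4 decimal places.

1.5168

For each coupon, P(unseen after 125) = (38/39)^125 = 0.03889.
By linearity of expectation, E[unseen] = 39·(38/39)^125 = 1.51683.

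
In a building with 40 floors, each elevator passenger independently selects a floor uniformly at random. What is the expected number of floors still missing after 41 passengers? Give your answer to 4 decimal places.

14.1661

For each floor, P(unseen after 41) = (39/40)^41 = 0.35415.
By linearity of expectation, E[unseen] = 40·(39/40)^41 = 14.16607.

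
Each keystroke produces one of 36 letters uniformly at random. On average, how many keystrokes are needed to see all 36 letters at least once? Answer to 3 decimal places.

150.284

Split into phases: going from k distinct to k+1 distinct takes on average 36/(36-k) keystrokes.
E[T] = 36/36 + 36/35 + 36/34 + ... + 36/2 + 36/1 = 36·H_{36}.
H_{36} = 4.1746, so E[T] = 150.2841.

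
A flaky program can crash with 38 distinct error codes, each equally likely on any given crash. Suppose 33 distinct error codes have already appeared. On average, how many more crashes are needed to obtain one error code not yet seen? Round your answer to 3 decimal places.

7.600

Each crash yields a new error code with probability (38-33)/38 = 5/38, so the wait is geometric with mean 38/5.
E = 38/5 = 7.6000.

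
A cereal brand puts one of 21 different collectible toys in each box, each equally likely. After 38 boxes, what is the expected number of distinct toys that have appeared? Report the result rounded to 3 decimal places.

For each toy, P(seen in 38 boxes) = 1 - (20/21)^38 = 0.8434.
By linearity of expectation, E[distinct seen] = 21·(1 - (20/21)^38) = 17.7113.

17.711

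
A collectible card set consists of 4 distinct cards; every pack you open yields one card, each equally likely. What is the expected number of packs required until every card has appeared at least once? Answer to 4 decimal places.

After k distinct cards have appeared, the next pack gives a new one with probability (4-k)/4, so the expected wait for the (k+1)-th is 4/(4-k).
E[T] = 4/4 + 4/3 + 4/2 + 4/1 = 4·H_{4}.
H_{4} = 2.08333, so E[T] = 8.33333.

8.3333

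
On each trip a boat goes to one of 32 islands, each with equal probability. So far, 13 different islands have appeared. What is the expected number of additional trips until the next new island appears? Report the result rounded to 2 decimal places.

1.68

The number of trips until the next new island is geometric with success probability 19/32, so its mean is 32/19.
E = 32/19 = 1.684.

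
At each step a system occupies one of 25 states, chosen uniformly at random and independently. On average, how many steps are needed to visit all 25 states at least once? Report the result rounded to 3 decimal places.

95.399

Split into phases: going from k distinct to k+1 distinct takes on average 25/(25-k) steps.
E[T] = 25/25 + 25/24 + 25/23 + ... + 25/2 + 25/1 = 25·H_{25}.
H_{25} = 3.8160, so E[T] = 95.3990.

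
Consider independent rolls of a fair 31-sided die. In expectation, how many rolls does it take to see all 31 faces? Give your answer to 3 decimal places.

The wait to go from k to k+1 distinct faces is geometric with mean 31/(31-k).
E[T] = 31/31 + 31/30 + 31/29 + ... + 31/2 + 31/1 = 31·H_{31}.
H_{31} = 4.0272, so E[T] = 124.8446.

124.845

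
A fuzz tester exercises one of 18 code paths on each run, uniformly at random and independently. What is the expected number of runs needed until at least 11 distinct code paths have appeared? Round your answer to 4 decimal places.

16.2405

With k distinct code paths already seen, the next new one arrives after an expected 18/(18-k) runs.
Sum over k = 0,...,10: E = 18/18 + 18/17 + 18/16 + ... + 18/9 + 18/8 = 16.24052.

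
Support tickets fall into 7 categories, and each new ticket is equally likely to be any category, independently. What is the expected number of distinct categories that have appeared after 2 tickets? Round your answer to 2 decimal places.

1.86

For each category, P(seen in 2 tickets) = 1 - (6/7)^2 = 0.265.
By linearity of expectation, E[distinct seen] = 7·(1 - (6/7)^2) = 1.857.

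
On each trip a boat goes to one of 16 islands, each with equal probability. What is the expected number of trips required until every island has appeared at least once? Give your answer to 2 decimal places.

54.09

After k distinct islands have appeared, the next trip gives a new one with probability (16-k)/16, so the expected wait for the (k+1)-th is 16/(16-k).
E[T] = 16/16 + 16/15 + 16/14 + ... + 16/2 + 16/1 = 16·H_{16}.
H_{16} = 3.381, so E[T] = 54.092.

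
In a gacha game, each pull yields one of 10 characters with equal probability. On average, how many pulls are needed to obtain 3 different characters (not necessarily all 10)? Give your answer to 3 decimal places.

With k distinct characters already seen, the next new one arrives after an expected 10/(10-k) pulls.
Sum over k = 0,...,2: E = 10/10 + 10/9 + 10/8 = 3.3611.

3.361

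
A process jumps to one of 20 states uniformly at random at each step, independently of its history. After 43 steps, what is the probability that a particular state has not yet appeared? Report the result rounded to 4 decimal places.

On each step the fixed state fails to appear with probability 19/20.
P(still missing after 43) = (19/20)^43 = 0.11018.

0.1102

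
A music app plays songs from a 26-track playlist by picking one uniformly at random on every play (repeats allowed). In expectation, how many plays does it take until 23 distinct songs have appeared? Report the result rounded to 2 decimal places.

With k distinct songs already seen, the next new one arrives after an expected 26/(26-k) plays.
Sum over k = 0,...,22: E = 26/26 + 26/25 + 26/24 + ... + 26/5 + 26/4 = 52.548.

52.55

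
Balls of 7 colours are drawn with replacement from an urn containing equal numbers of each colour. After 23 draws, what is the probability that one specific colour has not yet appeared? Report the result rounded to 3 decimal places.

0.029

On each draw the fixed colour fails to appear with probability 6/7.
P(still missing after 23) = (6/7)^23 = 0.0289.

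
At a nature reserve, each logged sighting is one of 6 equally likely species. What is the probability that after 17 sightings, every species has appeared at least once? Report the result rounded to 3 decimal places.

0.745

By inclusion–exclusion over which species are missing,
P(all seen) = Σ_{j=0}^{6} (-1)^j C(6,j)((6-j)/6)^17
= 1.0000 - 0.2704 + 0.0152 - 0.0002 + 0.0000 - 0.0000 + 0.0000
= 0.7446.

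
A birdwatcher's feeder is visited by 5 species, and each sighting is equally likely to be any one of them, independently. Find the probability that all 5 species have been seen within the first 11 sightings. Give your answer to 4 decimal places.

0.6064

By inclusion–exclusion over which species are missing,
P(all seen) = Σ_{j=0}^{5} (-1)^j C(5,j)((5-j)/5)^11
= 1.00000 - 0.42950 + 0.03628 - 0.00042 + 0.00000 - 0.00000
= 0.60636.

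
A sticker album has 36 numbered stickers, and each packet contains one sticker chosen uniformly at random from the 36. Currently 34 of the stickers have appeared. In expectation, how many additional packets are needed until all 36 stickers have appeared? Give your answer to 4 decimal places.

From k distinct to k+1 distinct takes on average 36/(36-k) packets.
Sum over k = 34,...,35: E = 36/2 + 36/1 = 54.00000.

54.0000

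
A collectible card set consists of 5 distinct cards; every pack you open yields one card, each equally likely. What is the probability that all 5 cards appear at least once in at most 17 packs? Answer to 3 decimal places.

By inclusion–exclusion over which cards are missing,
P(all seen) = Σ_{j=0}^{5} (-1)^j C(5,j)((5-j)/5)^17
= 1.0000 - 0.1126 + 0.0017 - 0.0000 + 0.0000 - 0.0000
= 0.8891.

0.889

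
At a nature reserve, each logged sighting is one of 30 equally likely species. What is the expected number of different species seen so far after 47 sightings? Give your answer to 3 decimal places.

23.903

For each species, P(seen in 47 sightings) = 1 - (29/30)^47 = 0.7968.
By linearity of expectation, E[distinct seen] = 30·(1 - (29/30)^47) = 23.9028.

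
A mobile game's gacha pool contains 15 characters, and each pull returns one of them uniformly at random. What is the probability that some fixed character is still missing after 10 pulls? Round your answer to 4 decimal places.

0.5016

On each pull the fixed character fails to appear with probability 14/15.
P(still missing after 10) = (14/15)^10 = 0.50161.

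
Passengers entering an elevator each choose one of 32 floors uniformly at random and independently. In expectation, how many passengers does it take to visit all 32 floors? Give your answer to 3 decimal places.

129.872

After k distinct floors have appeared, the next passenger gives a new one with probability (32-k)/32, so the expected wait for the (k+1)-th is 32/(32-k).
E[T] = 32/32 + 32/31 + 32/30 + ... + 32/2 + 32/1 = 32·H_{32}.
H_{32} = 4.0585, so E[T] = 129.8718.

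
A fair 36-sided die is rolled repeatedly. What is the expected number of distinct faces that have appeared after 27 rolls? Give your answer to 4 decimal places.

For each face, P(seen in 27 rolls) = 1 - (35/36)^27 = 0.53262.
By linearity of expectation, E[distinct seen] = 36·(1 - (35/36)^27) = 19.17434.

19.1743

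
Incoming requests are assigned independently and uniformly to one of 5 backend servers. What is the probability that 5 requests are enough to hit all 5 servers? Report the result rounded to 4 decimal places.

0.0384

By inclusion–exclusion over which servers are missing,
P(all seen) = Σ_{j=0}^{5} (-1)^j C(5,j)((5-j)/5)^5
= 1.00000 - 1.63840 + 0.77760 - 0.10240 + 0.00160 - 0.00000
= 0.03840.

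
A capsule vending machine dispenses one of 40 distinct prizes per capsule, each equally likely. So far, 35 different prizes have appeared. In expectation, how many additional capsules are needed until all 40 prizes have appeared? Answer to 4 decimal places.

The wait to go from k to k+1 distinct prizes is geometric with mean 40/(40-k).
Sum over k = 35,...,39: E = 40/5 + 40/4 + 40/3 + 40/2 + 40/1 = 91.33333.

91.3333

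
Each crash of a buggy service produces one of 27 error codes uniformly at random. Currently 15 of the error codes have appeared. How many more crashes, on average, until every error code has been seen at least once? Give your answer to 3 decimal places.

83.787

From k distinct to k+1 distinct takes on average 27/(27-k) crashes.
Sum over k = 15,...,26: E = 27/12 + 27/11 + 27/10 + ... + 27/2 + 27/1 = 83.7867.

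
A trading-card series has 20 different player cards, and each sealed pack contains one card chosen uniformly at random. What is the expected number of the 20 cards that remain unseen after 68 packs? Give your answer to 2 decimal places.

For each card, P(unseen after 68) = (19/20)^68 = 0.031.
By linearity of expectation, E[unseen] = 20·(19/20)^68 = 0.611.

0.61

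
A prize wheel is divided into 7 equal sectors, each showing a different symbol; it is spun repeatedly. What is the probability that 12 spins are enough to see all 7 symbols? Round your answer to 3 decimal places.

Let A_i be the event that symbol i is missing after 12 spins. By inclusion–exclusion on the A_i,
P(all seen) = Σ_{j=0}^{7} (-1)^j C(7,j)((7-j)/7)^12
= 1.0000 - 1.1009 + 0.3704 - 0.0424 + 0.0013 - 0.0000 + 0.0000 - 0.0000
= 0.2285.

0.228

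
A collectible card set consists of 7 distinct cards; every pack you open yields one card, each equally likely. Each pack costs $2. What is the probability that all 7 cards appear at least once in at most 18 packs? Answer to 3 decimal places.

By inclusion–exclusion over which cards are missing,
P(all seen) = Σ_{j=0}^{7} (-1)^j C(7,j)((7-j)/7)^18
= 1.0000 - 0.4366 + 0.0492 - 0.0015 + 0.0000 - 0.0000 + 0.0000 - 0.0000
= 0.6112.

0.611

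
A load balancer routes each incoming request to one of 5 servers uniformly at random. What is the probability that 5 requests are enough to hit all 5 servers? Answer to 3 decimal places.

0.038

Let A_i be the event that server i is missing after 5 requests. By inclusion–exclusion on the A_i,
P(all seen) = Σ_{j=0}^{5} (-1)^j C(5,j)((5-j)/5)^5
= 1.0000 - 1.6384 + 0.7776 - 0.1024 + 0.0016 - 0.0000
= 0.0384.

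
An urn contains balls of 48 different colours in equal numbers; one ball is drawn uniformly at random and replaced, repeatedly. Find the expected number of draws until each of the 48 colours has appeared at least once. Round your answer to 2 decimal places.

214.02

Split into phases: going from k distinct to k+1 distinct takes on average 48/(48-k) draws.
E[T] = 48/48 + 48/47 + 48/46 + ... + 48/2 + 48/1 = 48·H_{48}.
H_{48} = 4.459, so E[T] = 214.022.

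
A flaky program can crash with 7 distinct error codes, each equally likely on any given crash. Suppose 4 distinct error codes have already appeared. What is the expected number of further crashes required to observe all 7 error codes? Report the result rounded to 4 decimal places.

12.8333

From k distinct to k+1 distinct takes on average 7/(7-k) crashes.
Sum over k = 4,...,6: E = 7/3 + 7/2 + 7/1 = 12.83333.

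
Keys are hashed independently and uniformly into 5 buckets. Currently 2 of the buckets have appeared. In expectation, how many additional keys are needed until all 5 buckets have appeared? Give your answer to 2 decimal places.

The wait to go from k to k+1 distinct buckets is geometric with mean 5/(5-k).
Sum over k = 2,...,4: E = 5/3 + 5/2 + 5/1 = 9.167.

9.17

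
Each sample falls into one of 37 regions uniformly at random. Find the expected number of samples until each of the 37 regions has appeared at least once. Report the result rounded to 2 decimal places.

155.46

Split into phases: going from k distinct to k+1 distinct takes on average 37/(37-k) samples.
E[T] = 37/37 + 37/36 + 37/35 + ... + 37/2 + 37/1 = 37·H_{37}.
H_{37} = 4.202, so E[T] = 155.459.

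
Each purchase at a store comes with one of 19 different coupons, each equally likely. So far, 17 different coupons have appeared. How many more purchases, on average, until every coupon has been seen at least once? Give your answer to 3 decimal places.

28.500

The wait to go from k to k+1 distinct coupons is geometric with mean 19/(19-k).
Sum over k = 17,...,18: E = 19/2 + 19/1 = 28.5000.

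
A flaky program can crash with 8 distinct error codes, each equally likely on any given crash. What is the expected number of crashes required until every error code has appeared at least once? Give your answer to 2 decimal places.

21.74

After k distinct error codes have appeared, the next crash gives a new one with probability (8-k)/8, so the expected wait for the (k+1)-th is 8/(8-k).
E[T] = 8/8 + 8/7 + 8/6 + ... + 8/2 + 8/1 = 8·H_{8}.
H_{8} = 2.718, so E[T] = 21.743.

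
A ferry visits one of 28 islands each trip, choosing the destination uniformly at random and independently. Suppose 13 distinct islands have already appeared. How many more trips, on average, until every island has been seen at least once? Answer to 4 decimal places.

The wait to go from k to k+1 distinct islands is geometric with mean 28/(28-k).
Sum over k = 13,...,27: E = 28/15 + 28/14 + 28/13 + ... + 28/2 + 28/1 = 92.91041.

92.9104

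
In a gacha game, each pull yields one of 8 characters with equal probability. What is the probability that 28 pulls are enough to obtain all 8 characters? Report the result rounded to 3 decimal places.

0.819

By inclusion–exclusion over which characters are missing,
P(all seen) = Σ_{j=0}^{8} (-1)^j C(8,j)((8-j)/8)^28
= 1.0000 - 0.1902 + 0.0089 - 0.0001 + 0.0000 - 0.0000 + 0.0000 - 0.0000 + 0.0000
= 0.8185.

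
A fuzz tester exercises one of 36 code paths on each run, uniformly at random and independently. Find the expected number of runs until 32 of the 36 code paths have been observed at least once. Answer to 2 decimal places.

75.28

Going from k to k+1 distinct takes a geometric number of runs with mean 36/(36-k).
Sum over k = 0,...,31: E = 36/36 + 36/35 + 36/34 + ... + 36/6 + 36/5 = 75.284.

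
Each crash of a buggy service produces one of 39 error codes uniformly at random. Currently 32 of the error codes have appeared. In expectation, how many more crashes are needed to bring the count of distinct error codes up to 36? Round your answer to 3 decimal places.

29.621

With k distinct error codes already seen, the next new one takes an expected 39/(39-k) crashes.
Sum over k = 32,...,35: E = 39/7 + 39/6 + 39/5 + 39/4 = 29.6214.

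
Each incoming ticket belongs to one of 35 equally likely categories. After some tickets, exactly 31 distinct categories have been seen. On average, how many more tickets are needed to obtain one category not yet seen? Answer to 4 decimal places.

The number of tickets until the next new category is geometric with success probability 4/35, so its mean is 35/4.
E = 35/4 = 8.75000.

8.7500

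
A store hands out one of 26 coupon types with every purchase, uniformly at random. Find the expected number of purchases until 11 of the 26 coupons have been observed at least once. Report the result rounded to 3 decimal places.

With k distinct coupons already seen, the next new one arrives after an expected 26/(26-k) purchases.
Sum over k = 0,...,10: E = 26/26 + 26/25 + 26/24 + ... + 26/17 + 26/16 = 13.9410.

13.941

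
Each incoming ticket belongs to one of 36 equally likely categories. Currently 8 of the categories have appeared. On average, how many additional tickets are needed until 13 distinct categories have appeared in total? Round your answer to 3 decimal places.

6.944

With k distinct categories already seen, the next new one takes an expected 36/(36-k) tickets.
Sum over k = 8,...,12: E = 36/28 + 36/27 + 36/26 + 36/25 + 36/24 = 6.9437.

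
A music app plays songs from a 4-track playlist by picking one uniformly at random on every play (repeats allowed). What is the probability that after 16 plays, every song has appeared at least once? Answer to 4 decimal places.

Let A_i be the event that song i is missing after 16 plays. By inclusion–exclusion on the A_i,
P(all seen) = Σ_{j=0}^{4} (-1)^j C(4,j)((4-j)/4)^16
= 1.00000 - 0.04009 + 0.00009 - 0.00000 + 0.00000
= 0.96000.

0.9600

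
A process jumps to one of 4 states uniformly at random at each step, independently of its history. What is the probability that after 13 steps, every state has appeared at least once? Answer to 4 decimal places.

Let A_i be the event that state i is missing after 13 steps. By inclusion–exclusion on the A_i,
P(all seen) = Σ_{j=0}^{4} (-1)^j C(4,j)((4-j)/4)^13
= 1.00000 - 0.09503 + 0.00073 - 0.00000 + 0.00000
= 0.90570.

0.9057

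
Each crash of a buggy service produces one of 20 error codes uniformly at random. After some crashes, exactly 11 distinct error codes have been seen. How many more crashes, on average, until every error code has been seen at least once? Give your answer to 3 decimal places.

56.579

The wait to go from k to k+1 distinct error codes is geometric with mean 20/(20-k).
Sum over k = 11,...,19: E = 20/9 + 20/8 + 20/7 + ... + 20/2 + 20/1 = 56.5794.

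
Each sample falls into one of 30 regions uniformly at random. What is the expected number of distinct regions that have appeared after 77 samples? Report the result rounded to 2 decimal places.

For each region, P(seen in 77 samples) = 1 - (29/30)^77 = 0.926.
By linearity of expectation, E[distinct seen] = 30·(1 - (29/30)^77) = 27.795.

27.79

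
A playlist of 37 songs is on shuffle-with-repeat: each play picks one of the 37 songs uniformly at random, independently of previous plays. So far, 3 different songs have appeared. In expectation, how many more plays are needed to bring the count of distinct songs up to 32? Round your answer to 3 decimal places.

The wait to go from k to k+1 distinct songs is geometric with mean 37/(37-k).
Sum over k = 3,...,31: E = 37/34 + 37/33 + 37/32 + ... + 37/7 + 37/6 = 67.8904.

67.890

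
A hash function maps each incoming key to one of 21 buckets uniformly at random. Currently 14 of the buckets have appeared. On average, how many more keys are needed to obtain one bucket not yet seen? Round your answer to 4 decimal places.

The number of keys until the next new bucket is geometric with success probability 7/21, so its mean is 21/7.
E = 21/7 = 3.00000.

3.0000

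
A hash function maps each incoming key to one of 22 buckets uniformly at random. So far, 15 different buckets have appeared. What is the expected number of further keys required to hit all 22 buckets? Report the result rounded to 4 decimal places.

From k distinct to k+1 distinct takes on average 22/(22-k) keys.
Sum over k = 15,...,21: E = 22/7 + 22/6 + 22/5 + ... + 22/2 + 22/1 = 57.04286.

57.0429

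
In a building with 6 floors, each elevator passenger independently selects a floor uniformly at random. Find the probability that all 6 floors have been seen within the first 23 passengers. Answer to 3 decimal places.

By inclusion–exclusion over which floors are missing,
P(all seen) = Σ_{j=0}^{6} (-1)^j C(6,j)((6-j)/6)^23
= 1.0000 - 0.0906 + 0.0013 - 0.0000 + 0.0000 - 0.0000 + 0.0000
= 0.9108.

0.911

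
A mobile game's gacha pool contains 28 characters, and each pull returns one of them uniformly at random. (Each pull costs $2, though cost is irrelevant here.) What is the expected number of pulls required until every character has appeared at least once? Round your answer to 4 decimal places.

109.9608

After k distinct characters have appeared, the next pull gives a new one with probability (28-k)/28, so the expected wait for the (k+1)-th is 28/(28-k).
E[T] = 28/28 + 28/27 + 28/26 + ... + 28/2 + 28/1 = 28·H_{28}.
H_{28} = 3.92717, so E[T] = 109.96079.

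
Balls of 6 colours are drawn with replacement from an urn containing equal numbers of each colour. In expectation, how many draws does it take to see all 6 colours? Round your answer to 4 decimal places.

After k distinct colours have appeared, the next draw gives a new one with probability (6-k)/6, so the expected wait for the (k+1)-th is 6/(6-k).
E[T] = 6/6 + 6/5 + 6/4 + 6/3 + 6/2 + 6/1 = 6·H_{6}.
H_{6} = 2.45000, so E[T] = 14.70000.

14.7000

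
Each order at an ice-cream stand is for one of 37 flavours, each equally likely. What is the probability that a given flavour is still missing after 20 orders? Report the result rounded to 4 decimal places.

0.5781

Each order misses the fixed flavour with probability (37-1)/37 = 36/37, independently.
P(still missing after 20) = (36/37)^20 = 0.57812.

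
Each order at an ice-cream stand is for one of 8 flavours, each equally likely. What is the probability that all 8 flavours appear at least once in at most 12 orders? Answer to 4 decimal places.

Let A_i be the event that flavour i is missing after 12 orders. By inclusion–exclusion on the A_i,
P(all seen) = Σ_{j=0}^{8} (-1)^j C(8,j)((8-j)/8)^12
= 1.00000 - 1.61134 + 0.88694 - 0.19895 + 0.01709 - 0.00043 + 0.00000 - 0.00000 + 0.00000
= 0.09331.

0.0933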